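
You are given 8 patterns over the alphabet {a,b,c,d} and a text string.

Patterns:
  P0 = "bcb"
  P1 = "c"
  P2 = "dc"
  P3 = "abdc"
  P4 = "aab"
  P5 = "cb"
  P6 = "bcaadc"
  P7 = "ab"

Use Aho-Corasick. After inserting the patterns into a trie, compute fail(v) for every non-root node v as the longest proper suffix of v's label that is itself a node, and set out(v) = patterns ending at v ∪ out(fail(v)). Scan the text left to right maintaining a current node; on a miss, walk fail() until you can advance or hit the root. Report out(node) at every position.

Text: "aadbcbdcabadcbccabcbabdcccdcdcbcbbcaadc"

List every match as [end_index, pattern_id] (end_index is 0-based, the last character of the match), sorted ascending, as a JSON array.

Construct AC machine:
Trie nodes:
  n0 'ε': a→7 b→1 c→4 d→5
  n1 'b': c→2
  n2 'bc': a→14 b→3
  n3 'bcb': ·  [P0 ends]
  n4 'c': b→13  [P1 ends]
  n5 'd': c→6
  n6 'dc': ·  [P2 ends]
  n7 'a': a→11 b→8
  n8 'ab': d→9  [P7 ends]
  n9 'abd': c→10
  n10 'abdc': ·  [P3 ends]
  n11 'aa': b→12
  n12 'aab': ·  [P4 ends]
  n13 'cb': ·  [P5 ends]
  n14 'bca': a→15
  n15 'bcaa': d→16
  n16 'bcaad': c→17
  n17 'bcaadc': ·  [P6 ends]

BFS fail/out derivation:
  n1('b'): parent n0 fail=0; on 'b' 0 → fail=0;  out ∅∪∅=∅
  n4('c'): parent n0 fail=0; on 'c' 0 → fail=0;  out {1}∪∅={1}
  n5('d'): parent n0 fail=0; on 'd' 0 → fail=0;  out ∅∪∅=∅
  n7('a'): parent n0 fail=0; on 'a' 0 → fail=0;  out ∅∪∅=∅
  n2('bc'): parent n1 fail=0; on 'c' 0 → fail=4;  out ∅∪{1}={1}
  n6('dc'): parent n5 fail=0; on 'c' 0 → fail=4;  out {2}∪{1}={1,2}
  n8('ab'): parent n7 fail=0; on 'b' 0 → fail=1;  out {7}∪∅={7}
  n11('aa'): parent n7 fail=0; on 'a' 0 → fail=7;  out ∅∪∅=∅
  n13('cb'): parent n4 fail=0; on 'b' 0 → fail=1;  out {5}∪∅={5}
  n3('bcb'): parent n2 fail=4; on 'b' 4 → fail=13;  out {0}∪{5}={0,5}
  n9('abd'): parent n8 fail=1; on 'd' 1→0 → fail=5;  out ∅∪∅=∅
  n12('aab'): parent n11 fail=7; on 'b' 7 → fail=8;  out {4}∪{7}={4,7}
  n14('bca'): parent n2 fail=4; on 'a' 4→0 → fail=7;  out ∅∪∅=∅
  n10('abdc'): parent n9 fail=5; on 'c' 5 → fail=6;  out {3}∪{1,2}={1,2,3}
  n15('bcaa'): parent n14 fail=7; on 'a' 7 → fail=11;  out ∅∪∅=∅
  n16('bcaad'): parent n15 fail=11; on 'd' 11→7→0 → fail=5;  out ∅∪∅=∅
  n17('bcaadc'): parent n16 fail=5; on 'c' 5 → fail=6;  out {6}∪{1,2}={1,2,6}

Run:
pos 0 'a': at 7
pos 1 'a': at 11
pos 2 'd': at 5 ·f
pos 3 'b': at 1 ·f
pos 4 'c': at 2  → match P1@[4:4]
pos 5 'b': at 3  → match P0@[3:5],P5@[4:5]
pos 6 'd': at 5 ·f
pos 7 'c': at 6  → match P1@[7:7],P2@[6:7]
pos 8 'a': at 7 ·f
pos 9 'b': at 8  → match P7@[8:9]
pos 10 'a': at 7 ·f
pos 11 'd': at 5 ·f
pos 12 'c': at 6  → match P1@[12:12],P2@[11:12]
pos 13 'b': at 13 ·f  → match P5@[12:13]
pos 14 'c': at 2 ·f  → match P1@[14:14]
pos 15 'c': at 4 ·f  → match P1@[15:15]
pos 16 'a': at 7 ·f
pos 17 'b': at 8  → match P7@[16:17]
pos 18 'c': at 2 ·f  → match P1@[18:18]
pos 19 'b': at 3  → match P0@[17:19],P5@[18:19]
pos 20 'a': at 7 ·f
pos 21 'b': at 8  → match P7@[20:21]
pos 22 'd': at 9
pos 23 'c': at 10  → match P1@[23:23],P2@[22:23],P3@[20:23]
pos 24 'c': at 4 ·f  → match P1@[24:24]
pos 25 'c': at 4 ·f  → match P1@[25:25]
pos 26 'd': at 5 ·f
pos 27 'c': at 6  → match P1@[27:27],P2@[26:27]
pos 28 'd': at 5 ·f
pos 29 'c': at 6  → match P1@[29:29],P2@[28:29]
pos 30 'b': at 13 ·f  → match P5@[29:30]
pos 31 'c': at 2 ·f  → match P1@[31:31]
pos 32 'b': at 3  → match P0@[30:32],P5@[31:32]
pos 33 'b': at 1 ·f
pos 34 'c': at 2  → match P1@[34:34]
pos 35 'a': at 14
pos 36 'a': at 15
pos 37 'd': at 16
pos 38 'c': at 17  → match P1@[38:38],P2@[37:38],P6@[33:38]

Matches: [[4,1],[5,0],[5,5],[7,1],[7,2],[9,7],[12,1],[12,2],[13,5],[14,1],[15,1],[17,7],[18,1],[19,0],[19,5],[21,7],[23,1],[23,2],[23,3],[24,1],[25,1],[27,1],[27,2],[29,1],[29,2],[30,5],[31,1],[32,0],[32,5],[34,1],[38,1],[38,2],[38,6]]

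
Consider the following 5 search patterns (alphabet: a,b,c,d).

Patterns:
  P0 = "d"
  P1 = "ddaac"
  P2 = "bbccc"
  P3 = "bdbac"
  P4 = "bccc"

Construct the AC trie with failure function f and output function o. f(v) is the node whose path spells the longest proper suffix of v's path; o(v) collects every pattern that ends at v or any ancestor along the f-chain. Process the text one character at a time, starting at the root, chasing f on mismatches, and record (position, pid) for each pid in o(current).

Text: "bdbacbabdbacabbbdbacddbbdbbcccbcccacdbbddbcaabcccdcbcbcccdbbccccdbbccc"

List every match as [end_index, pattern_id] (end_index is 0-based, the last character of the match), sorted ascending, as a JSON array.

Construct AC machine:
Trie nodes:
  0='ε' goto b→6 d→1
  1='d' goto d→2  [P0 ends]
  2='dd' goto a→3
  3='dda' goto a→4
  4='ddaa' goto c→5
  5='ddaac' goto ·  [P1 ends]
  6='b' goto b→7 c→15 d→11
  7='bb' goto c→8
  8='bbc' goto c→9
  9='bbcc' goto c→10
  10='bbccc' goto ·  [P2 ends]
  11='bd' goto b→12
  12='bdb' goto a→13
  13='bdba' goto c→14
  14='bdbac' goto ·  [P3 ends]
  15='bc' goto c→16
  16='bcc' goto c→17
  17='bccc' goto ·  [P4 ends]

BFS fail/out derivation:
  n1('d'): parent n0 fail=0; on 'd' 0 → fail=0;  out {0}∪∅={0}
  n6('b'): parent n0 fail=0; on 'b' 0 → fail=0;  out ∅∪∅=∅
  n2('dd'): parent n1 fail=0; on 'd' 0 → fail=1;  out ∅∪{0}={0}
  n7('bb'): parent n6 fail=0; on 'b' 0 → fail=6;  out ∅∪∅=∅
  n11('bd'): parent n6 fail=0; on 'd' 0 → fail=1;  out ∅∪{0}={0}
  n15('bc'): parent n6 fail=0; on 'c' 0 → fail=0;  out ∅∪∅=∅
  n3('dda'): parent n2 fail=1; on 'a' 1→0 → fail=0;  out ∅∪∅=∅
  n8('bbc'): parent n7 fail=6; on 'c' 6 → fail=15;  out ∅∪∅=∅
  n12('bdb'): parent n11 fail=1; on 'b' 1→0 → fail=6;  out ∅∪∅=∅
  n16('bcc'): parent n15 fail=0; on 'c' 0 → fail=0;  out ∅∪∅=∅
  n4('ddaa'): parent n3 fail=0; on 'a' 0 → fail=0;  out ∅∪∅=∅
  n9('bbcc'): parent n8 fail=15; on 'c' 15 → fail=16;  out ∅∪∅=∅
  n13('bdba'): parent n12 fail=6; on 'a' 6→0 → fail=0;  out ∅∪∅=∅
  n17('bccc'): parent n16 fail=0; on 'c' 0 → fail=0;  out {4}∪∅={4}
  n5('ddaac'): parent n4 fail=0; on 'c' 0 → fail=0;  out {1}∪∅={1}
  n10('bbccc'): parent n9 fail=16; on 'c' 16 → fail=17;  out {2}∪{4}={2,4}
  n14('bdbac'): parent n13 fail=0; on 'c' 0 → fail=0;  out {3}∪∅={3}

Run:
[0] read 'b'  n0⇒n6
[1] read 'd'  n6⇒n11  emit P0@[1:1]
[2] read 'b'  n11⇒n12
[3] read 'a'  n12⇒n13
[4] read 'c'  n13⇒n14  emit P3@[0:4]
[5] read 'b'  n14⇒n6 (fail-walked)
[6] read 'a'  n6⇒n0 (fail-walked)
[7] read 'b'  n0⇒n6
[8] read 'd'  n6⇒n11  emit P0@[8:8]
[9] read 'b'  n11⇒n12
[10] read 'a'  n12⇒n13
[11] read 'c'  n13⇒n14  emit P3@[7:11]
[12] read 'a'  n14⇒n0 (fail-walked)
[13] read 'b'  n0⇒n6
[14] read 'b'  n6⇒n7
[15] read 'b'  n7⇒n7 (fail-walked)
[16] read 'd'  n7⇒n11 (fail-walked)  emit P0@[16:16]
[17] read 'b'  n11⇒n12
[18] read 'a'  n12⇒n13
[19] read 'c'  n13⇒n14  emit P3@[15:19]
[20] read 'd'  n14⇒n1 (fail-walked)  emit P0@[20:20]
[21] read 'd'  n1⇒n2  emit P0@[21:21]
[22] read 'b'  n2⇒n6 (fail-walked)
[23] read 'b'  n6⇒n7
[24] read 'd'  n7⇒n11 (fail-walked)  emit P0@[24:24]
[25] read 'b'  n11⇒n12
[26] read 'b'  n12⇒n7 (fail-walked)
[27] read 'c'  n7⇒n8
[28] read 'c'  n8⇒n9
[29] read 'c'  n9⇒n10  emit P2@[25:29],P4@[26:29]
[30] read 'b'  n10⇒n6 (fail-walked)
[31] read 'c'  n6⇒n15
[32] read 'c'  n15⇒n16
[33] read 'c'  n16⇒n17  emit P4@[30:33]
[34] read 'a'  n17⇒n0 (fail-walked)
[35] read 'c'  n0⇒n0
[36] read 'd'  n0⇒n1  emit P0@[36:36]
[37] read 'b'  n1⇒n6 (fail-walked)
[38] read 'b'  n6⇒n7
[39] read 'd'  n7⇒n11 (fail-walked)  emit P0@[39:39]
[40] read 'd'  n11⇒n2 (fail-walked)  emit P0@[40:40]
[41] read 'b'  n2⇒n6 (fail-walked)
[42] read 'c'  n6⇒n15
[43] read 'a'  n15⇒n0 (fail-walked)
[44] read 'a'  n0⇒n0
[45] read 'b'  n0⇒n6
[46] read 'c'  n6⇒n15
[47] read 'c'  n15⇒n16
[48] read 'c'  n16⇒n17  emit P4@[45:48]
[49] read 'd'  n17⇒n1 (fail-walked)  emit P0@[49:49]
[50] read 'c'  n1⇒n0 (fail-walked)
[51] read 'b'  n0⇒n6
[52] read 'c'  n6⇒n15
[53] read 'b'  n15⇒n6 (fail-walked)
[54] read 'c'  n6⇒n15
[55] read 'c'  n15⇒n16
[56] read 'c'  n16⇒n17  emit P4@[53:56]
[57] read 'd'  n17⇒n1 (fail-walked)  emit P0@[57:57]
[58] read 'b'  n1⇒n6 (fail-walked)
[59] read 'b'  n6⇒n7
[60] read 'c'  n7⇒n8
[61] read 'c'  n8⇒n9
[62] read 'c'  n9⇒n10  emit P2@[58:62],P4@[59:62]
[63] read 'c'  n10⇒n0 (fail-walked)
[64] read 'd'  n0⇒n1  emit P0@[64:64]
[65] read 'b'  n1⇒n6 (fail-walked)
[66] read 'b'  n6⇒n7
[67] read 'c'  n7⇒n8
[68] read 'c'  n8⇒n9
[69] read 'c'  n9⇒n10  emit P2@[65:69],P4@[66:69]

Result: [[1,0],[4,3],[8,0],[11,3],[16,0],[19,3],[20,0],[21,0],[24,0],[29,2],[29,4],[33,4],[36,0],[39,0],[40,0],[48,4],[49,0],[56,4],[57,0],[62,2],[62,4],[64,0],[69,2],[69,4]]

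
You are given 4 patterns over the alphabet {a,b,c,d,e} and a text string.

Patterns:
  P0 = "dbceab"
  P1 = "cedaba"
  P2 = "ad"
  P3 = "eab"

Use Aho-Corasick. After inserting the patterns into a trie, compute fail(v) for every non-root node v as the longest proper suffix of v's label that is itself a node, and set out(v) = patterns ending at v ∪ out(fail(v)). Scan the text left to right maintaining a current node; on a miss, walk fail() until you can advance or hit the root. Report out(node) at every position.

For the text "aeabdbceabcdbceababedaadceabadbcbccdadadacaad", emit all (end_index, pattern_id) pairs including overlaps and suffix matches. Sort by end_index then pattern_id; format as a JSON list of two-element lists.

Construct AC machine:
Trie nodes:
  0='ε' goto a→13 c→7 d→1 e→15
  1='d' goto b→2
  2='db' goto c→3
  3='dbc' goto e→4
  4='dbce' goto a→5
  5='dbcea' goto b→6
  6='dbceab' goto ·  [P0 ends]
  7='c' goto e→8
  8='ce' goto d→9
  9='ced' goto a→10
  10='ceda' goto b→11
  11='cedab' goto a→12
  12='cedaba' goto ·  [P1 ends]
  13='a' goto d→14
  14='ad' goto ·  [P2 ends]
  15='e' goto a→16
  16='ea' goto b→17
  17='eab' goto ·  [P3 ends]

BFS fail/out derivation:
  fail(1) 'd': from fail(0)=0 chase 'd': 0 ⇒ 0;  out=∅∪out(0)=∅
  fail(7) 'c': from fail(0)=0 chase 'c': 0 ⇒ 0;  out=∅∪out(0)=∅
  fail(13) 'a': from fail(0)=0 chase 'a': 0 ⇒ 0;  out=∅∪out(0)=∅
  fail(15) 'e': from fail(0)=0 chase 'e': 0 ⇒ 0;  out=∅∪out(0)=∅
  fail(2) 'db': from fail(1)=0 chase 'b': 0 ⇒ 0;  out=∅∪out(0)=∅
  fail(8) 'ce': from fail(7)=0 chase 'e': 0 ⇒ 15;  out=∅∪out(15)=∅
  fail(14) 'ad': from fail(13)=0 chase 'd': 0 ⇒ 1;  out={2}∪out(1)={2}
  fail(16) 'ea': from fail(15)=0 chase 'a': 0 ⇒ 13;  out=∅∪out(13)=∅
  fail(3) 'dbc': from fail(2)=0 chase 'c': 0 ⇒ 7;  out=∅∪out(7)=∅
  fail(9) 'ced': from fail(8)=15 chase 'd': 15→0 ⇒ 1;  out=∅∪out(1)=∅
  fail(17) 'eab': from fail(16)=13 chase 'b': 13→0 ⇒ 0;  out={3}∪out(0)={3}
  fail(4) 'dbce': from fail(3)=7 chase 'e': 7 ⇒ 8;  out=∅∪out(8)=∅
  fail(10) 'ceda': from fail(9)=1 chase 'a': 1→0 ⇒ 13;  out=∅∪out(13)=∅
  fail(5) 'dbcea': from fail(4)=8 chase 'a': 8→15 ⇒ 16;  out=∅∪out(16)=∅
  fail(11) 'cedab': from fail(10)=13 chase 'b': 13→0 ⇒ 0;  out=∅∪out(0)=∅
  fail(6) 'dbceab': from fail(5)=16 chase 'b': 16 ⇒ 17;  out={0}∪out(17)={0,3}
  fail(12) 'cedaba': from fail(11)=0 chase 'a': 0 ⇒ 13;  out={1}∪out(13)={1}

Scan:
pos 0 'a': at 13
pos 1 'e': at 15 (fail-walked)
pos 2 'a': at 16
pos 3 'b': at 17  → match P3@[1:3]
pos 4 'd': at 1 (fail-walked)
pos 5 'b': at 2
pos 6 'c': at 3
pos 7 'e': at 4
pos 8 'a': at 5
pos 9 'b': at 6  → match P0@[4:9],P3@[7:9]
pos 10 'c': at 7 (fail-walked)
pos 11 'd': at 1 (fail-walked)
pos 12 'b': at 2
pos 13 'c': at 3
pos 14 'e': at 4
pos 15 'a': at 5
pos 16 'b': at 6  → match P0@[11:16],P3@[14:16]
pos 17 'a': at 13 (fail-walked)
pos 18 'b': at 0 (fail-walked)
pos 19 'e': at 15
pos 20 'd': at 1 (fail-walked)
pos 21 'a': at 13 (fail-walked)
pos 22 'a': at 13 (fail-walked)
pos 23 'd': at 14  → match P2@[22:23]
pos 24 'c': at 7 (fail-walked)
pos 25 'e': at 8
pos 26 'a': at 16 (fail-walked)
pos 27 'b': at 17  → match P3@[25:27]
pos 28 'a': at 13 (fail-walked)
pos 29 'd': at 14  → match P2@[28:29]
pos 30 'b': at 2 (fail-walked)
pos 31 'c': at 3
pos 32 'b': at 0 (fail-walked)
pos 33 'c': at 7
pos 34 'c': at 7 (fail-walked)
pos 35 'd': at 1 (fail-walked)
pos 36 'a': at 13 (fail-walked)
pos 37 'd': at 14  → match P2@[36:37]
pos 38 'a': at 13 (fail-walked)
pos 39 'd': at 14  → match P2@[38:39]
pos 40 'a': at 13 (fail-walked)
pos 41 'c': at 7 (fail-walked)
pos 42 'a': at 13 (fail-walked)
pos 43 'a': at 13 (fail-walked)
pos 44 'd': at 14  → match P2@[43:44]

All matches (sorted): [[3,3],[9,0],[9,3],[16,0],[16,3],[23,2],[27,3],[29,2],[37,2],[39,2],[44,2]]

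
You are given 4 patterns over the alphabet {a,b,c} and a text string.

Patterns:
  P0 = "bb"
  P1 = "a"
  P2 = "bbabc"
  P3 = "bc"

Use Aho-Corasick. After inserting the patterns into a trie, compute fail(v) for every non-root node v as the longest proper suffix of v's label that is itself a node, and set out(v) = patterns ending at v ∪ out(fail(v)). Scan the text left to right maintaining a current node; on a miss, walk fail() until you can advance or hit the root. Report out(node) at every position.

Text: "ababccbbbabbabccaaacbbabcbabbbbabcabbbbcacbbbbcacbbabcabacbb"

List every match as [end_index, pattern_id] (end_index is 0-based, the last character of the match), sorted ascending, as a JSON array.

Build automaton:
Trie nodes:
  n0 'ε': a→3 b→1
  n1 'b': b→2 c→7
  n2 'bb': a→4  ←P0
  n3 'a': ·  ←P1
  n4 'bba': b→5
  n5 'bbab': c→6
  n6 'bbabc': ·  ←P2
  n7 'bc': ·  ←P3

BFS fail/out derivation:
  n1('b'): parent n0 fail=0; on 'b' 0 → fail=0;  out ∅∪∅=∅
  n3('a'): parent n0 fail=0; on 'a' 0 → fail=0;  out {1}∪∅={1}
  n2('bb'): parent n1 fail=0; on 'b' 0 → fail=1;  out {0}∪∅={0}
  n7('bc'): parent n1 fail=0; on 'c' 0 → fail=0;  out {3}∪∅={3}
  n4('bba'): parent n2 fail=1; on 'a' 1→0 → fail=3;  out ∅∪{1}={1}
  n5('bbab'): parent n4 fail=3; on 'b' 3→0 → fail=1;  out ∅∪∅=∅
  n6('bbabc'): parent n5 fail=1; on 'c' 1 → fail=7;  out {2}∪{3}={2,3}

Run:
[0] read 'a'  n0⇒n3  → match P1@[0:0]
[1] read 'b'  n3⇒n1 (fail-walked)
[2] read 'a'  n1⇒n3 (fail-walked)  → match P1@[2:2]
[3] read 'b'  n3⇒n1 (fail-walked)
[4] read 'c'  n1⇒n7  → match P3@[3:4]
[5] read 'c'  n7⇒n0 (fail-walked)
[6] read 'b'  n0⇒n1
[7] read 'b'  n1⇒n2  → match P0@[6:7]
[8] read 'b'  n2⇒n2 (fail-walked)  → match P0@[7:8]
[9] read 'a'  n2⇒n4  → match P1@[9:9]
[10] read 'b'  n4⇒n5
[11] read 'b'  n5⇒n2 (fail-walked)  → match P0@[10:11]
[12] read 'a'  n2⇒n4  → match P1@[12:12]
[13] read 'b'  n4⇒n5
[14] read 'c'  n5⇒n6  → match P2@[10:14],P3@[13:14]
[15] read 'c'  n6⇒n0 (fail-walked)
[16] read 'a'  n0⇒n3  → match P1@[16:16]
[17] read 'a'  n3⇒n3 (fail-walked)  → match P1@[17:17]
[18] read 'a'  n3⇒n3 (fail-walked)  → match P1@[18:18]
[19] read 'c'  n3⇒n0 (fail-walked)
[20] read 'b'  n0⇒n1
[21] read 'b'  n1⇒n2  → match P0@[20:21]
[22] read 'a'  n2⇒n4  → match P1@[22:22]
[23] read 'b'  n4⇒n5
[24] read 'c'  n5⇒n6  → match P2@[20:24],P3@[23:24]
[25] read 'b'  n6⇒n1 (fail-walked)
[26] read 'a'  n1⇒n3 (fail-walked)  → match P1@[26:26]
[27] read 'b'  n3⇒n1 (fail-walked)
[28] read 'b'  n1⇒n2  → match P0@[27:28]
[29] read 'b'  n2⇒n2 (fail-walked)  → match P0@[28:29]
[30] read 'b'  n2⇒n2 (fail-walked)  → match P0@[29:30]
[31] read 'a'  n2⇒n4  → match P1@[31:31]
[32] read 'b'  n4⇒n5
[33] read 'c'  n5⇒n6  → match P2@[29:33],P3@[32:33]
[34] read 'a'  n6⇒n3 (fail-walked)  → match P1@[34:34]
[35] read 'b'  n3⇒n1 (fail-walked)
[36] read 'b'  n1⇒n2  → match P0@[35:36]
[37] read 'b'  n2⇒n2 (fail-walked)  → match P0@[36:37]
[38] read 'b'  n2⇒n2 (fail-walked)  → match P0@[37:38]
[39] read 'c'  n2⇒n7 (fail-walked)  → match P3@[38:39]
[40] read 'a'  n7⇒n3 (fail-walked)  → match P1@[40:40]
[41] read 'c'  n3⇒n0 (fail-walked)
[42] read 'b'  n0⇒n1
[43] read 'b'  n1⇒n2  → match P0@[42:43]
[44] read 'b'  n2⇒n2 (fail-walked)  → match P0@[43:44]
[45] read 'b'  n2⇒n2 (fail-walked)  → match P0@[44:45]
[46] read 'c'  n2⇒n7 (fail-walked)  → match P3@[45:46]
[47] read 'a'  n7⇒n3 (fail-walked)  → match P1@[47:47]
[48] read 'c'  n3⇒n0 (fail-walked)
[49] read 'b'  n0⇒n1
[50] read 'b'  n1⇒n2  → match P0@[49:50]
[51] read 'a'  n2⇒n4  → match P1@[51:51]
[52] read 'b'  n4⇒n5
[53] read 'c'  n5⇒n6  → match P2@[49:53],P3@[52:53]
[54] read 'a'  n6⇒n3 (fail-walked)  → match P1@[54:54]
[55] read 'b'  n3⇒n1 (fail-walked)
[56] read 'a'  n1⇒n3 (fail-walked)  → match P1@[56:56]
[57] read 'c'  n3⇒n0 (fail-walked)
[58] read 'b'  n0⇒n1
[59] read 'b'  n1⇒n2  → match P0@[58:59]

Matches: [[0,1],[2,1],[4,3],[7,0],[8,0],[9,1],[11,0],[12,1],[14,2],[14,3],[16,1],[17,1],[18,1],[21,0],[22,1],[24,2],[24,3],[26,1],[28,0],[29,0],[30,0],[31,1],[33,2],[33,3],[34,1],[36,0],[37,0],[38,0],[39,3],[40,1],[43,0],[44,0],[45,0],[46,3],[47,1],[50,0],[51,1],[53,2],[53,3],[54,1],[56,1],[59,0]]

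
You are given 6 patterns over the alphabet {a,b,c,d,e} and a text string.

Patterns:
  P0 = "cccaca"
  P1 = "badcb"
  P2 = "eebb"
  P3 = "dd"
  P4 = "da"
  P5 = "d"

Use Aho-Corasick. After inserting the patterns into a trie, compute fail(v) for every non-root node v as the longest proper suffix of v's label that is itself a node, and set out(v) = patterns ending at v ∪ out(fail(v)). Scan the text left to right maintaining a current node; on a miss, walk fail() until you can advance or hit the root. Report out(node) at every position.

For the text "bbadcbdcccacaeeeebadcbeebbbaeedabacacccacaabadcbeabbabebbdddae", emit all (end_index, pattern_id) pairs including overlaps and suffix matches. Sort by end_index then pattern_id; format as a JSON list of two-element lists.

Build:
Trie (insert patterns):
  0='ε' goto b→7 c→1 d→16 e→12
  1='c' goto c→2
  2='cc' goto c→3
  3='ccc' goto a→4
  4='ccca' goto c→5
  5='cccac' goto a→6
  6='cccaca' goto ·  [P0 ends]
  7='b' goto a→8
  8='ba' goto d→9
  9='bad' goto c→10
  10='badc' goto b→11
  11='badcb' goto ·  [P1 ends]
  12='e' goto e→13
  13='ee' goto b→14
  14='eeb' goto b→15
  15='eebb' goto ·  [P2 ends]
  16='d' goto a→18 d→17  [P5 ends]
  17='dd' goto ·  [P3 ends]
  18='da' goto ·  [P4 ends]

Failure links (BFS by depth):
  n1('c'): parent n0 fail=0; on 'c' 0 → fail=0;  out ∅∪∅=∅
  n7('b'): parent n0 fail=0; on 'b' 0 → fail=0;  out ∅∪∅=∅
  n12('e'): parent n0 fail=0; on 'e' 0 → fail=0;  out ∅∪∅=∅
  n16('d'): parent n0 fail=0; on 'd' 0 → fail=0;  out {5}∪∅={5}
  n2('cc'): parent n1 fail=0; on 'c' 0 → fail=1;  out ∅∪∅=∅
  n8('ba'): parent n7 fail=0; on 'a' 0 → fail=0;  out ∅∪∅=∅
  n13('ee'): parent n12 fail=0; on 'e' 0 → fail=12;  out ∅∪∅=∅
  n17('dd'): parent n16 fail=0; on 'd' 0 → fail=16;  out {3}∪{5}={3,5}
  n18('da'): parent n16 fail=0; on 'a' 0 → fail=0;  out {4}∪∅={4}
  n3('ccc'): parent n2 fail=1; on 'c' 1 → fail=2;  out ∅∪∅=∅
  n9('bad'): parent n8 fail=0; on 'd' 0 → fail=16;  out ∅∪{5}={5}
  n14('eeb'): parent n13 fail=12; on 'b' 12→0 → fail=7;  out ∅∪∅=∅
  n4('ccca'): parent n3 fail=2; on 'a' 2→1→0 → fail=0;  out ∅∪∅=∅
  n10('badc'): parent n9 fail=16; on 'c' 16→0 → fail=1;  out ∅∪∅=∅
  n15('eebb'): parent n14 fail=7; on 'b' 7→0 → fail=7;  out {2}∪∅={2}
  n5('cccac'): parent n4 fail=0; on 'c' 0 → fail=1;  out ∅∪∅=∅
  n11('badcb'): parent n10 fail=1; on 'b' 1→0 → fail=7;  out {1}∪∅={1}
  n6('cccaca'): parent n5 fail=1; on 'a' 1→0 → fail=0;  out {0}∪∅={0}

Run:
[0] read 'b'  n0⇒n7
[1] read 'b'  n7⇒n7 ·f
[2] read 'a'  n7⇒n8
[3] read 'd'  n8⇒n9  emit P5@[3:3]
[4] read 'c'  n9⇒n10
[5] read 'b'  n10⇒n11  emit P1@[1:5]
[6] read 'd'  n11⇒n16 ·f  emit P5@[6:6]
[7] read 'c'  n16⇒n1 ·f
[8] read 'c'  n1⇒n2
[9] read 'c'  n2⇒n3
[10] read 'a'  n3⇒n4
[11] read 'c'  n4⇒n5
[12] read 'a'  n5⇒n6  emit P0@[7:12]
[13] read 'e'  n6⇒n12 ·f
[14] read 'e'  n12⇒n13
[15] read 'e'  n13⇒n13 ·f
[16] read 'e'  n13⇒n13 ·f
[17] read 'b'  n13⇒n14
[18] read 'a'  n14⇒n8 ·f
[19] read 'd'  n8⇒n9  emit P5@[19:19]
[20] read 'c'  n9⇒n10
[21] read 'b'  n10⇒n11  emit P1@[17:21]
[22] read 'e'  n11⇒n12 ·f
[23] read 'e'  n12⇒n13
[24] read 'b'  n13⇒n14
[25] read 'b'  n14⇒n15  emit P2@[22:25]
[26] read 'b'  n15⇒n7 ·f
[27] read 'a'  n7⇒n8
[28] read 'e'  n8⇒n12 ·f
[29] read 'e'  n12⇒n13
[30] read 'd'  n13⇒n16 ·f  emit P5@[30:30]
[31] read 'a'  n16⇒n18  emit P4@[30:31]
[32] read 'b'  n18⇒n7 ·f
[33] read 'a'  n7⇒n8
[34] read 'c'  n8⇒n1 ·f
[35] read 'a'  n1⇒n0 ·f
[36] read 'c'  n0⇒n1
[37] read 'c'  n1⇒n2
[38] read 'c'  n2⇒n3
[39] read 'a'  n3⇒n4
[40] read 'c'  n4⇒n5
[41] read 'a'  n5⇒n6  emit P0@[36:41]
[42] read 'a'  n6⇒n0 ·f
[43] read 'b'  n0⇒n7
[44] read 'a'  n7⇒n8
[45] read 'd'  n8⇒n9  emit P5@[45:45]
[46] read 'c'  n9⇒n10
[47] read 'b'  n10⇒n11  emit P1@[43:47]
[48] read 'e'  n11⇒n12 ·f
[49] read 'a'  n12⇒n0 ·f
[50] read 'b'  n0⇒n7
[51] read 'b'  n7⇒n7 ·f
[52] read 'a'  n7⇒n8
[53] read 'b'  n8⇒n7 ·f
[54] read 'e'  n7⇒n12 ·f
[55] read 'b'  n12⇒n7 ·f
[56] read 'b'  n7⇒n7 ·f
[57] read 'd'  n7⇒n16 ·f  emit P5@[57:57]
[58] read 'd'  n16⇒n17  emit P3@[57:58],P5@[58:58]
[59] read 'd'  n17⇒n17 ·f  emit P3@[58:59],P5@[59:59]
[60] read 'a'  n17⇒n18 ·f  emit P4@[59:60]
[61] read 'e'  n18⇒n12 ·f

Matches: [[3,5],[5,1],[6,5],[12,0],[19,5],[21,1],[25,2],[30,5],[31,4],[41,0],[45,5],[47,1],[57,5],[58,3],[58,5],[59,3],[59,5],[60,4]]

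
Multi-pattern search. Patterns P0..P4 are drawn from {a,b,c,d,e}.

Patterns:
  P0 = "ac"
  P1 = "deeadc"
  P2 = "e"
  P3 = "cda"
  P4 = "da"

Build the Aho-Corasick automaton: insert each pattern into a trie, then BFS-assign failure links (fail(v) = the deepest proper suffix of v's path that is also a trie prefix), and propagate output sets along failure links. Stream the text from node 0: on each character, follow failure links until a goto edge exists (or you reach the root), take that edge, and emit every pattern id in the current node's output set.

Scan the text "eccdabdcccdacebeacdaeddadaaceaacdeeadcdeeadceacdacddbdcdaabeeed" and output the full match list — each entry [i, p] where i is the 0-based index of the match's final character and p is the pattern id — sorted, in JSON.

Build automaton:
Trie (insert patterns):
  n0 'ε': a→1 c→10 d→3 e→9
  n1 'a': c→2
  n2 'ac': ·  ←P0
  n3 'd': a→13 e→4
  n4 'de': e→5
  n5 'dee': a→6
  n6 'deea': d→7
  n7 'deead': c→8
  n8 'deeadc': ·  ←P1
  n9 'e': ·  ←P2
  n10 'c': d→11
  n11 'cd': a→12
  n12 'cda': ·  ←P3
  n13 'da': ·  ←P4

BFS fail/out derivation:
  n1('a'): parent n0 fail=0; on 'a' 0 → fail=0;  out ∅∪∅=∅
  n3('d'): parent n0 fail=0; on 'd' 0 → fail=0;  out ∅∪∅=∅
  n9('e'): parent n0 fail=0; on 'e' 0 → fail=0;  out {2}∪∅={2}
  n10('c'): parent n0 fail=0; on 'c' 0 → fail=0;  out ∅∪∅=∅
  n2('ac'): parent n1 fail=0; on 'c' 0 → fail=10;  out {0}∪∅={0}
  n4('de'): parent n3 fail=0; on 'e' 0 → fail=9;  out ∅∪{2}={2}
  n11('cd'): parent n10 fail=0; on 'd' 0 → fail=3;  out ∅∪∅=∅
  n13('da'): parent n3 fail=0; on 'a' 0 → fail=1;  out {4}∪∅={4}
  n5('dee'): parent n4 fail=9; on 'e' 9→0 → fail=9;  out ∅∪{2}={2}
  n12('cda'): parent n11 fail=3; on 'a' 3 → fail=13;  out {3}∪{4}={3,4}
  n6('deea'): parent n5 fail=9; on 'a' 9→0 → fail=1;  out ∅∪∅=∅
  n7('deead'): parent n6 fail=1; on 'd' 1→0 → fail=3;  out ∅∪∅=∅
  n8('deeadc'): parent n7 fail=3; on 'c' 3→0 → fail=10;  out {1}∪∅={1}

Text stream:
[0] read 'e'  n0⇒n9  emit P2@[0:0]
[1] read 'c'  n9⇒n10 ·f
[2] read 'c'  n10⇒n10 ·f
[3] read 'd'  n10⇒n11
[4] read 'a'  n11⇒n12  emit P3@[2:4],P4@[3:4]
[5] read 'b'  n12⇒n0 ·f
[6] read 'd'  n0⇒n3
[7] read 'c'  n3⇒n10 ·f
[8] read 'c'  n10⇒n10 ·f
[9] read 'c'  n10⇒n10 ·f
[10] read 'd'  n10⇒n11
[11] read 'a'  n11⇒n12  emit P3@[9:11],P4@[10:11]
[12] read 'c'  n12⇒n2 ·f  emit P0@[11:12]
[13] read 'e'  n2⇒n9 ·f  emit P2@[13:13]
[14] read 'b'  n9⇒n0 ·f
[15] read 'e'  n0⇒n9  emit P2@[15:15]
[16] read 'a'  n9⇒n1 ·f
[17] read 'c'  n1⇒n2  emit P0@[16:17]
[18] read 'd'  n2⇒n11 ·f
[19] read 'a'  n11⇒n12  emit P3@[17:19],P4@[18:19]
[20] read 'e'  n12⇒n9 ·f  emit P2@[20:20]
[21] read 'd'  n9⇒n3 ·f
[22] read 'd'  n3⇒n3 ·f
[23] read 'a'  n3⇒n13  emit P4@[22:23]
[24] read 'd'  n13⇒n3 ·f
[25] read 'a'  n3⇒n13  emit P4@[24:25]
[26] read 'a'  n13⇒n1 ·f
[27] read 'c'  n1⇒n2  emit P0@[26:27]
[28] read 'e'  n2⇒n9 ·f  emit P2@[28:28]
[29] read 'a'  n9⇒n1 ·f
[30] read 'a'  n1⇒n1 ·f
[31] read 'c'  n1⇒n2  emit P0@[30:31]
[32] read 'd'  n2⇒n11 ·f
[33] read 'e'  n11⇒n4 ·f  emit P2@[33:33]
[34] read 'e'  n4⇒n5  emit P2@[34:34]
[35] read 'a'  n5⇒n6
[36] read 'd'  n6⇒n7
[37] read 'c'  n7⇒n8  emit P1@[32:37]
[38] read 'd'  n8⇒n11 ·f
[39] read 'e'  n11⇒n4 ·f  emit P2@[39:39]
[40] read 'e'  n4⇒n5  emit P2@[40:40]
[41] read 'a'  n5⇒n6
[42] read 'd'  n6⇒n7
[43] read 'c'  n7⇒n8  emit P1@[38:43]
[44] read 'e'  n8⇒n9 ·f  emit P2@[44:44]
[45] read 'a'  n9⇒n1 ·f
[46] read 'c'  n1⇒n2  emit P0@[45:46]
[47] read 'd'  n2⇒n11 ·f
[48] read 'a'  n11⇒n12  emit P3@[46:48],P4@[47:48]
[49] read 'c'  n12⇒n2 ·f  emit P0@[48:49]
[50] read 'd'  n2⇒n11 ·f
[51] read 'd'  n11⇒n3 ·f
[52] read 'b'  n3⇒n0 ·f
[53] read 'd'  n0⇒n3
[54] read 'c'  n3⇒n10 ·f
[55] read 'd'  n10⇒n11
[56] read 'a'  n11⇒n12  emit P3@[54:56],P4@[55:56]
[57] read 'a'  n12⇒n1 ·f
[58] read 'b'  n1⇒n0 ·f
[59] read 'e'  n0⇒n9  emit P2@[59:59]
[60] read 'e'  n9⇒n9 ·f  emit P2@[60:60]
[61] read 'e'  n9⇒n9 ·f  emit P2@[61:61]
[62] read 'd'  n9⇒n3 ·f

Result: [[0,2],[4,3],[4,4],[11,3],[11,4],[12,0],[13,2],[15,2],[17,0],[19,3],[19,4],[20,2],[23,4],[25,4],[27,0],[28,2],[31,0],[33,2],[34,2],[37,1],[39,2],[40,2],[43,1],[44,2],[46,0],[48,3],[48,4],[49,0],[56,3],[56,4],[59,2],[60,2],[61,2]]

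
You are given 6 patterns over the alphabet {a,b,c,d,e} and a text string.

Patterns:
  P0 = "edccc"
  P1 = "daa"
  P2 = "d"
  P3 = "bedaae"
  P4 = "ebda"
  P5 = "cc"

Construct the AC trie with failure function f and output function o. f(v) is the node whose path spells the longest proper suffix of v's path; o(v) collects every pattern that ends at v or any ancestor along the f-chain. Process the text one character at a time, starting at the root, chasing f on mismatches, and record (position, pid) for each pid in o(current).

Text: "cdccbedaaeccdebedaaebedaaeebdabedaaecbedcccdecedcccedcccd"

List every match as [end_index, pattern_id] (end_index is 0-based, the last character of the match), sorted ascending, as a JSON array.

Build automaton:
Trie (insert patterns):
  0='ε' goto b→9 c→18 d→6 e→1
  1='e' goto b→15 d→2
  2='ed' goto c→3
  3='edc' goto c→4
  4='edcc' goto c→5
  5='edccc' goto ·  [P0 ends]
  6='d' goto a→7  [P2 ends]
  7='da' goto a→8
  8='daa' goto ·  [P1 ends]
  9='b' goto e→10
  10='be' goto d→11
  11='bed' goto a→12
  12='beda' goto a→13
  13='bedaa' goto e→14
  14='bedaae' goto ·  [P3 ends]
  15='eb' goto d→16
  16='ebd' goto a→17
  17='ebda' goto ·  [P4 ends]
  18='c' goto c→19
  19='cc' goto ·  [P5 ends]

Failure links (BFS by depth):
  n1('e'): parent n0 fail=0; on 'e' 0 → fail=0;  out ∅∪∅=∅
  n6('d'): parent n0 fail=0; on 'd' 0 → fail=0;  out {2}∪∅={2}
  n9('b'): parent n0 fail=0; on 'b' 0 → fail=0;  out ∅∪∅=∅
  n18('c'): parent n0 fail=0; on 'c' 0 → fail=0;  out ∅∪∅=∅
  n2('ed'): parent n1 fail=0; on 'd' 0 → fail=6;  out ∅∪{2}={2}
  n7('da'): parent n6 fail=0; on 'a' 0 → fail=0;  out ∅∪∅=∅
  n10('be'): parent n9 fail=0; on 'e' 0 → fail=1;  out ∅∪∅=∅
  n15('eb'): parent n1 fail=0; on 'b' 0 → fail=9;  out ∅∪∅=∅
  n19('cc'): parent n18 fail=0; on 'c' 0 → fail=18;  out {5}∪∅={5}
  n3('edc'): parent n2 fail=6; on 'c' 6→0 → fail=18;  out ∅∪∅=∅
  n8('daa'): parent n7 fail=0; on 'a' 0 → fail=0;  out {1}∪∅={1}
  n11('bed'): parent n10 fail=1; on 'd' 1 → fail=2;  out ∅∪{2}={2}
  n16('ebd'): parent n15 fail=9; on 'd' 9→0 → fail=6;  out ∅∪{2}={2}
  n4('edcc'): parent n3 fail=18; on 'c' 18 → fail=19;  out ∅∪{5}={5}
  n12('beda'): parent n11 fail=2; on 'a' 2→6 → fail=7;  out ∅∪∅=∅
  n17('ebda'): parent n16 fail=6; on 'a' 6 → fail=7;  out {4}∪∅={4}
  n5('edccc'): parent n4 fail=19; on 'c' 19→18 → fail=19;  out {0}∪{5}={0,5}
  n13('bedaa'): parent n12 fail=7; on 'a' 7 → fail=8;  out ∅∪{1}={1}
  n14('bedaae'): parent n13 fail=8; on 'e' 8→0 → fail=1;  out {3}∪∅={3}

Run:
pos 0 'c': at 18
pos 1 'd': at 6 (via fail)  ** P2@[1:1]
pos 2 'c': at 18 (via fail)
pos 3 'c': at 19  ** P5@[2:3]
pos 4 'b': at 9 (via fail)
pos 5 'e': at 10
pos 6 'd': at 11  ** P2@[6:6]
pos 7 'a': at 12
pos 8 'a': at 13  ** P1@[6:8]
pos 9 'e': at 14  ** P3@[4:9]
pos 10 'c': at 18 (via fail)
pos 11 'c': at 19  ** P5@[10:11]
pos 12 'd': at 6 (via fail)  ** P2@[12:12]
pos 13 'e': at 1 (via fail)
pos 14 'b': at 15
pos 15 'e': at 10 (via fail)
pos 16 'd': at 11  ** P2@[16:16]
pos 17 'a': at 12
pos 18 'a': at 13  ** P1@[16:18]
pos 19 'e': at 14  ** P3@[14:19]
pos 20 'b': at 15 (via fail)
pos 21 'e': at 10 (via fail)
pos 22 'd': at 11  ** P2@[22:22]
pos 23 'a': at 12
pos 24 'a': at 13  ** P1@[22:24]
pos 25 'e': at 14  ** P3@[20:25]
pos 26 'e': at 1 (via fail)
pos 27 'b': at 15
pos 28 'd': at 16  ** P2@[28:28]
pos 29 'a': at 17  ** P4@[26:29]
pos 30 'b': at 9 (via fail)
pos 31 'e': at 10
pos 32 'd': at 11  ** P2@[32:32]
pos 33 'a': at 12
pos 34 'a': at 13  ** P1@[32:34]
pos 35 'e': at 14  ** P3@[30:35]
pos 36 'c': at 18 (via fail)
pos 37 'b': at 9 (via fail)
pos 38 'e': at 10
pos 39 'd': at 11  ** P2@[39:39]
pos 40 'c': at 3 (via fail)
pos 41 'c': at 4  ** P5@[40:41]
pos 42 'c': at 5  ** P0@[38:42],P5@[41:42]
pos 43 'd': at 6 (via fail)  ** P2@[43:43]
pos 44 'e': at 1 (via fail)
pos 45 'c': at 18 (via fail)
pos 46 'e': at 1 (via fail)
pos 47 'd': at 2  ** P2@[47:47]
pos 48 'c': at 3
pos 49 'c': at 4  ** P5@[48:49]
pos 50 'c': at 5  ** P0@[46:50],P5@[49:50]
pos 51 'e': at 1 (via fail)
pos 52 'd': at 2  ** P2@[52:52]
pos 53 'c': at 3
pos 54 'c': at 4  ** P5@[53:54]
pos 55 'c': at 5  ** P0@[51:55],P5@[54:55]
pos 56 'd': at 6 (via fail)  ** P2@[56:56]

Result: [[1,2],[3,5],[6,2],[8,1],[9,3],[11,5],[12,2],[16,2],[18,1],[19,3],[22,2],[24,1],[25,3],[28,2],[29,4],[32,2],[34,1],[35,3],[39,2],[41,5],[42,0],[42,5],[43,2],[47,2],[49,5],[50,0],[50,5],[52,2],[54,5],[55,0],[55,5],[56,2]]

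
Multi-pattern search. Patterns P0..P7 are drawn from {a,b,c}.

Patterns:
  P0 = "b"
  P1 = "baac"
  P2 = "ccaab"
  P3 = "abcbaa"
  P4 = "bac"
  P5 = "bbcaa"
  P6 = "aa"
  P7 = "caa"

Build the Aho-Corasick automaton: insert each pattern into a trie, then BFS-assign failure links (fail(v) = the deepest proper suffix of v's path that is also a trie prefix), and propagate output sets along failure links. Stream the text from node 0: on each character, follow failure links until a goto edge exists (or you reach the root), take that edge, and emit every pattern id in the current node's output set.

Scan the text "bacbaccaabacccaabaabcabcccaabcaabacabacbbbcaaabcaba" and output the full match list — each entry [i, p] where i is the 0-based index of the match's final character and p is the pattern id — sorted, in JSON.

Build:
Trie nodes:
  n0 'ε': a→10 b→1 c→5
  n1 'b': a→2 b→17  ←P0
  n2 'ba': a→3 c→16
  n3 'baa': c→4
  n4 'baac': ·  ←P1
  n5 'c': a→22 c→6
  n6 'cc': a→7
  n7 'cca': a→8
  n8 'ccaa': b→9
  n9 'ccaab': ·  ←P2
  n10 'a': a→21 b→11
  n11 'ab': c→12
  n12 'abc': b→13
  n13 'abcb': a→14
  n14 'abcba': a→15
  n15 'abcbaa': ·  ←P3
  n16 'bac': ·  ←P4
  n17 'bb': c→18
  n18 'bbc': a→19
  n19 'bbca': a→20
  n20 'bbcaa': ·  ←P5
  n21 'aa': ·  ←P6
  n22 'ca': a→23
  n23 'caa': ·  ←P7

Failure links (BFS by depth):
  n1('b'): parent n0 fail=0; on 'b' 0 → fail=0;  out {0}∪∅={0}
  n5('c'): parent n0 fail=0; on 'c' 0 → fail=0;  out ∅∪∅=∅
  n10('a'): parent n0 fail=0; on 'a' 0 → fail=0;  out ∅∪∅=∅
  n2('ba'): parent n1 fail=0; on 'a' 0 → fail=10;  out ∅∪∅=∅
  n6('cc'): parent n5 fail=0; on 'c' 0 → fail=5;  out ∅∪∅=∅
  n11('ab'): parent n10 fail=0; on 'b' 0 → fail=1;  out ∅∪{0}={0}
  n17('bb'): parent n1 fail=0; on 'b' 0 → fail=1;  out ∅∪{0}={0}
  n21('aa'): parent n10 fail=0; on 'a' 0 → fail=10;  out {6}∪∅={6}
  n22('ca'): parent n5 fail=0; on 'a' 0 → fail=10;  out ∅∪∅=∅
  n3('baa'): parent n2 fail=10; on 'a' 10 → fail=21;  out ∅∪{6}={6}
  n7('cca'): parent n6 fail=5; on 'a' 5 → fail=22;  out ∅∪∅=∅
  n12('abc'): parent n11 fail=1; on 'c' 1→0 → fail=5;  out ∅∪∅=∅
  n16('bac'): parent n2 fail=10; on 'c' 10→0 → fail=5;  out {4}∪∅={4}
  n18('bbc'): parent n17 fail=1; on 'c' 1→0 → fail=5;  out ∅∪∅=∅
  n23('caa'): parent n22 fail=10; on 'a' 10 → fail=21;  out {7}∪{6}={6,7}
  n4('baac'): parent n3 fail=21; on 'c' 21→10→0 → fail=5;  out {1}∪∅={1}
  n8('ccaa'): parent n7 fail=22; on 'a' 22 → fail=23;  out ∅∪{6,7}={6,7}
  n13('abcb'): parent n12 fail=5; on 'b' 5→0 → fail=1;  out ∅∪{0}={0}
  n19('bbca'): parent n18 fail=5; on 'a' 5 → fail=22;  out ∅∪∅=∅
  n9('ccaab'): parent n8 fail=23; on 'b' 23→21→10 → fail=11;  out {2}∪{0}={0,2}
  n14('abcba'): parent n13 fail=1; on 'a' 1 → fail=2;  out ∅∪∅=∅
  n20('bbcaa'): parent n19 fail=22; on 'a' 22 → fail=23;  out {5}∪{6,7}={5,6,7}
  n15('abcbaa'): parent n14 fail=2; on 'a' 2 → fail=3;  out {3}∪{6}={3,6}

Scan:
[0] read 'b'  n0⇒n1  ** P0@[0:0]
[1] read 'a'  n1⇒n2
[2] read 'c'  n2⇒n16  ** P4@[0:2]
[3] read 'b'  n16⇒n1 (fail-walked)  ** P0@[3:3]
[4] read 'a'  n1⇒n2
[5] read 'c'  n2⇒n16  ** P4@[3:5]
[6] read 'c'  n16⇒n6 (fail-walked)
[7] read 'a'  n6⇒n7
[8] read 'a'  n7⇒n8  ** P6@[7:8],P7@[6:8]
[9] read 'b'  n8⇒n9  ** P0@[9:9],P2@[5:9]
[10] read 'a'  n9⇒n2 (fail-walked)
[11] read 'c'  n2⇒n16  ** P4@[9:11]
[12] read 'c'  n16⇒n6 (fail-walked)
[13] read 'c'  n6⇒n6 (fail-walked)
[14] read 'a'  n6⇒n7
[15] read 'a'  n7⇒n8  ** P6@[14:15],P7@[13:15]
[16] read 'b'  n8⇒n9  ** P0@[16:16],P2@[12:16]
[17] read 'a'  n9⇒n2 (fail-walked)
[18] read 'a'  n2⇒n3  ** P6@[17:18]
[19] read 'b'  n3⇒n11 (fail-walked)  ** P0@[19:19]
[20] read 'c'  n11⇒n12
[21] read 'a'  n12⇒n22 (fail-walked)
[22] read 'b'  n22⇒n11 (fail-walked)  ** P0@[22:22]
[23] read 'c'  n11⇒n12
[24] read 'c'  n12⇒n6 (fail-walked)
[25] read 'c'  n6⇒n6 (fail-walked)
[26] read 'a'  n6⇒n7
[27] read 'a'  n7⇒n8  ** P6@[26:27],P7@[25:27]
[28] read 'b'  n8⇒n9  ** P0@[28:28],P2@[24:28]
[29] read 'c'  n9⇒n12 (fail-walked)
[30] read 'a'  n12⇒n22 (fail-walked)
[31] read 'a'  n22⇒n23  ** P6@[30:31],P7@[29:31]
[32] read 'b'  n23⇒n11 (fail-walked)  ** P0@[32:32]
[33] read 'a'  n11⇒n2 (fail-walked)
[34] read 'c'  n2⇒n16  ** P4@[32:34]
[35] read 'a'  n16⇒n22 (fail-walked)
[36] read 'b'  n22⇒n11 (fail-walked)  ** P0@[36:36]
[37] read 'a'  n11⇒n2 (fail-walked)
[38] read 'c'  n2⇒n16  ** P4@[36:38]
[39] read 'b'  n16⇒n1 (fail-walked)  ** P0@[39:39]
[40] read 'b'  n1⇒n17  ** P0@[40:40]
[41] read 'b'  n17⇒n17 (fail-walked)  ** P0@[41:41]
[42] read 'c'  n17⇒n18
[43] read 'a'  n18⇒n19
[44] read 'a'  n19⇒n20  ** P5@[40:44],P6@[43:44],P7@[42:44]
[45] read 'a'  n20⇒n21 (fail-walked)  ** P6@[44:45]
[46] read 'b'  n21⇒n11 (fail-walked)  ** P0@[46:46]
[47] read 'c'  n11⇒n12
[48] read 'a'  n12⇒n22 (fail-walked)
[49] read 'b'  n22⇒n11 (fail-walked)  ** P0@[49:49]
[50] read 'a'  n11⇒n2 (fail-walked)

All matches (sorted): [[0,0],[2,4],[3,0],[5,4],[8,6],[8,7],[9,0],[9,2],[11,4],[15,6],[15,7],[16,0],[16,2],[18,6],[19,0],[22,0],[27,6],[27,7],[28,0],[28,2],[31,6],[31,7],[32,0],[34,4],[36,0],[38,4],[39,0],[40,0],[41,0],[44,5],[44,6],[44,7],[45,6],[46,0],[49,0]]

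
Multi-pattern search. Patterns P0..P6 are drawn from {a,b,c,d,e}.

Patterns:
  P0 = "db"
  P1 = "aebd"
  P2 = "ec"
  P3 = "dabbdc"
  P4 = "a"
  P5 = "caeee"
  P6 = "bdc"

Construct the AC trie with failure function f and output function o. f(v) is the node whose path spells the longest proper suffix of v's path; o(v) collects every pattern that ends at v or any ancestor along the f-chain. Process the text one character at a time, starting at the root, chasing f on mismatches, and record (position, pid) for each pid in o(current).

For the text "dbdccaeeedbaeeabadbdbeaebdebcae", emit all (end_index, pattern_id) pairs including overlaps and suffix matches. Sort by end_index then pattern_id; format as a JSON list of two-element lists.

Build:
Trie (insert patterns):
  n0 'ε': a→3 b→19 c→14 d→1 e→7
  n1 'd': a→9 b→2
  n2 'db': ·  ←P0
  n3 'a': e→4  ←P4
  n4 'ae': b→5
  n5 'aeb': d→6
  n6 'aebd': ·  ←P1
  n7 'e': c→8
  n8 'ec': ·  ←P2
  n9 'da': b→10
  n10 'dab': b→11
  n11 'dabb': d→12
  n12 'dabbd': c→13
  n13 'dabbdc': ·  ←P3
  n14 'c': a→15
  n15 'ca': e→16
  n16 'cae': e→17
  n17 'caee': e→18
  n18 'caeee': ·  ←P5
  n19 'b': d→20
  n20 'bd': c→21
  n21 'bdc': ·  ←P6

BFS fail/out derivation:
  n1('d'): parent n0 fail=0; on 'd' 0 → fail=0;  out ∅∪∅=∅
  n3('a'): parent n0 fail=0; on 'a' 0 → fail=0;  out {4}∪∅={4}
  n7('e'): parent n0 fail=0; on 'e' 0 → fail=0;  out ∅∪∅=∅
  n14('c'): parent n0 fail=0; on 'c' 0 → fail=0;  out ∅∪∅=∅
  n19('b'): parent n0 fail=0; on 'b' 0 → fail=0;  out ∅∪∅=∅
  n2('db'): parent n1 fail=0; on 'b' 0 → fail=19;  out {0}∪∅={0}
  n4('ae'): parent n3 fail=0; on 'e' 0 → fail=7;  out ∅∪∅=∅
  n8('ec'): parent n7 fail=0; on 'c' 0 → fail=14;  out {2}∪∅={2}
  n9('da'): parent n1 fail=0; on 'a' 0 → fail=3;  out ∅∪{4}={4}
  n15('ca'): parent n14 fail=0; on 'a' 0 → fail=3;  out ∅∪{4}={4}
  n20('bd'): parent n19 fail=0; on 'd' 0 → fail=1;  out ∅∪∅=∅
  n5('aeb'): parent n4 fail=7; on 'b' 7→0 → fail=19;  out ∅∪∅=∅
  n10('dab'): parent n9 fail=3; on 'b' 3→0 → fail=19;  out ∅∪∅=∅
  n16('cae'): parent n15 fail=3; on 'e' 3 → fail=4;  out ∅∪∅=∅
  n21('bdc'): parent n20 fail=1; on 'c' 1→0 → fail=14;  out {6}∪∅={6}
  n6('aebd'): parent n5 fail=19; on 'd' 19 → fail=20;  out {1}∪∅={1}
  n11('dabb'): parent n10 fail=19; on 'b' 19→0 → fail=19;  out ∅∪∅=∅
  n17('caee'): parent n16 fail=4; on 'e' 4→7→0 → fail=7;  out ∅∪∅=∅
  n12('dabbd'): parent n11 fail=19; on 'd' 19 → fail=20;  out ∅∪∅=∅
  n18('caeee'): parent n17 fail=7; on 'e' 7→0 → fail=7;  out {5}∪∅={5}
  n13('dabbdc'): parent n12 fail=20; on 'c' 20 → fail=21;  out {3}∪{6}={3,6}

Scan:
[0] read 'd'  n0⇒n1
[1] read 'b'  n1⇒n2  emit P0@[0:1]
[2] read 'd'  n2⇒n20 ·f
[3] read 'c'  n20⇒n21  emit P6@[1:3]
[4] read 'c'  n21⇒n14 ·f
[5] read 'a'  n14⇒n15  emit P4@[5:5]
[6] read 'e'  n15⇒n16
[7] read 'e'  n16⇒n17
[8] read 'e'  n17⇒n18  emit P5@[4:8]
[9] read 'd'  n18⇒n1 ·f
[10] read 'b'  n1⇒n2  emit P0@[9:10]
[11] read 'a'  n2⇒n3 ·f  emit P4@[11:11]
[12] read 'e'  n3⇒n4
[13] read 'e'  n4⇒n7 ·f
[14] read 'a'  n7⇒n3 ·f  emit P4@[14:14]
[15] read 'b'  n3⇒n19 ·f
[16] read 'a'  n19⇒n3 ·f  emit P4@[16:16]
[17] read 'd'  n3⇒n1 ·f
[18] read 'b'  n1⇒n2  emit P0@[17:18]
[19] read 'd'  n2⇒n20 ·f
[20] read 'b'  n20⇒n2 ·f  emit P0@[19:20]
[21] read 'e'  n2⇒n7 ·f
[22] read 'a'  n7⇒n3 ·f  emit P4@[22:22]
[23] read 'e'  n3⇒n4
[24] read 'b'  n4⇒n5
[25] read 'd'  n5⇒n6  emit P1@[22:25]
[26] read 'e'  n6⇒n7 ·f
[27] read 'b'  n7⇒n19 ·f
[28] read 'c'  n19⇒n14 ·f
[29] read 'a'  n14⇒n15  emit P4@[29:29]
[30] read 'e'  n15⇒n16

Matches: [[1,0],[3,6],[5,4],[8,5],[10,0],[11,4],[14,4],[16,4],[18,0],[20,0],[22,4],[25,1],[29,4]]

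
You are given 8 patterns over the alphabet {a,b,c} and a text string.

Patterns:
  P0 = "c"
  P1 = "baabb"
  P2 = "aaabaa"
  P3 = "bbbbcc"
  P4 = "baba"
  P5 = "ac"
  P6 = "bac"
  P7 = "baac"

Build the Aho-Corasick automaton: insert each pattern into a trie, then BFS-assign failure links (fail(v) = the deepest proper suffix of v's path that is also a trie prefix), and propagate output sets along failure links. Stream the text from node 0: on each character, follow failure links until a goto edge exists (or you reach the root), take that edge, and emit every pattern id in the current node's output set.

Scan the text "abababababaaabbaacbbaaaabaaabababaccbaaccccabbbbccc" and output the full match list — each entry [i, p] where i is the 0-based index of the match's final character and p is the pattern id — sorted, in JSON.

Build automaton:
Trie (insert patterns):
  0='ε' goto a→7 b→2 c→1
  1='c' goto ·  ←P0
  2='b' goto a→3 b→13
  3='ba' goto a→4 b→18 c→21
  4='baa' goto b→5 c→22
  5='baab' goto b→6
  6='baabb' goto ·  ←P1
  7='a' goto a→8 c→20
  8='aa' goto a→9
  9='aaa' goto b→10
  10='aaab' goto a→11
  11='aaaba' goto a→12
  12='aaabaa' goto ·  ←P2
  13='bb' goto b→14
  14='bbb' goto b→15
  15='bbbb' goto c→16
  16='bbbbc' goto c→17
  17='bbbbcc' goto ·  ←P3
  18='bab' goto a→19
  19='baba' goto ·  ←P4
  20='ac' goto ·  ←P5
  21='bac' goto ·  ←P6
  22='baac' goto ·  ←P7

Failure links (BFS by depth):
  n1('c'): parent n0 fail=0; on 'c' 0 → fail=0;  out {0}∪∅={0}
  n2('b'): parent n0 fail=0; on 'b' 0 → fail=0;  out ∅∪∅=∅
  n7('a'): parent n0 fail=0; on 'a' 0 → fail=0;  out ∅∪∅=∅
  n3('ba'): parent n2 fail=0; on 'a' 0 → fail=7;  out ∅∪∅=∅
  n8('aa'): parent n7 fail=0; on 'a' 0 → fail=7;  out ∅∪∅=∅
  n13('bb'): parent n2 fail=0; on 'b' 0 → fail=2;  out ∅∪∅=∅
  n20('ac'): parent n7 fail=0; on 'c' 0 → fail=1;  out {5}∪{0}={0,5}
  n4('baa'): parent n3 fail=7; on 'a' 7 → fail=8;  out ∅∪∅=∅
  n9('aaa'): parent n8 fail=7; on 'a' 7 → fail=8;  out ∅∪∅=∅
  n14('bbb'): parent n13 fail=2; on 'b' 2 → fail=13;  out ∅∪∅=∅
  n18('bab'): parent n3 fail=7; on 'b' 7→0 → fail=2;  out ∅∪∅=∅
  n21('bac'): parent n3 fail=7; on 'c' 7 → fail=20;  out {6}∪{0,5}={0,5,6}
  n5('baab'): parent n4 fail=8; on 'b' 8→7→0 → fail=2;  out ∅∪∅=∅
  n10('aaab'): parent n9 fail=8; on 'b' 8→7→0 → fail=2;  out ∅∪∅=∅
  n15('bbbb'): parent n14 fail=13; on 'b' 13 → fail=14;  out ∅∪∅=∅
  n19('baba'): parent n18 fail=2; on 'a' 2 → fail=3;  out {4}∪∅={4}
  n22('baac'): parent n4 fail=8; on 'c' 8→7 → fail=20;  out {7}∪{0,5}={0,5,7}
  n6('baabb'): parent n5 fail=2; on 'b' 2 → fail=13;  out {1}∪∅={1}
  n11('aaaba'): parent n10 fail=2; on 'a' 2 → fail=3;  out ∅∪∅=∅
  n16('bbbbc'): parent n15 fail=14; on 'c' 14→13→2→0 → fail=1;  out ∅∪{0}={0}
  n12('aaabaa'): parent n11 fail=3; on 'a' 3 → fail=4;  out {2}∪∅={2}
  n17('bbbbcc'): parent n16 fail=1; on 'c' 1→0 → fail=1;  out {3}∪{0}={0,3}

Run:
[0] read 'a'  n0⇒n7
[1] read 'b'  n7⇒n2 ·f
[2] read 'a'  n2⇒n3
[3] read 'b'  n3⇒n18
[4] read 'a'  n18⇒n19  ** P4@[1:4]
[5] read 'b'  n19⇒n18 ·f
[6] read 'a'  n18⇒n19  ** P4@[3:6]
[7] read 'b'  n19⇒n18 ·f
[8] read 'a'  n18⇒n19  ** P4@[5:8]
[9] read 'b'  n19⇒n18 ·f
[10] read 'a'  n18⇒n19  ** P4@[7:10]
[11] read 'a'  n19⇒n4 ·f
[12] read 'a'  n4⇒n9 ·f
[13] read 'b'  n9⇒n10
[14] read 'b'  n10⇒n13 ·f
[15] read 'a'  n13⇒n3 ·f
[16] read 'a'  n3⇒n4
[17] read 'c'  n4⇒n22  ** P0@[17:17],P5@[16:17],P7@[14:17]
[18] read 'b'  n22⇒n2 ·f
[19] read 'b'  n2⇒n13
[20] read 'a'  n13⇒n3 ·f
[21] read 'a'  n3⇒n4
[22] read 'a'  n4⇒n9 ·f
[23] read 'a'  n9⇒n9 ·f
[24] read 'b'  n9⇒n10
[25] read 'a'  n10⇒n11
[26] read 'a'  n11⇒n12  ** P2@[21:26]
[27] read 'a'  n12⇒n9 ·f
[28] read 'b'  n9⇒n10
[29] read 'a'  n10⇒n11
[30] read 'b'  n11⇒n18 ·f
[31] read 'a'  n18⇒n19  ** P4@[28:31]
[32] read 'b'  n19⇒n18 ·f
[33] read 'a'  n18⇒n19  ** P4@[30:33]
[34] read 'c'  n19⇒n21 ·f  ** P0@[34:34],P5@[33:34],P6@[32:34]
[35] read 'c'  n21⇒n1 ·f  ** P0@[35:35]
[36] read 'b'  n1⇒n2 ·f
[37] read 'a'  n2⇒n3
[38] read 'a'  n3⇒n4
[39] read 'c'  n4⇒n22  ** P0@[39:39],P5@[38:39],P7@[36:39]
[40] read 'c'  n22⇒n1 ·f  ** P0@[40:40]
[41] read 'c'  n1⇒n1 ·f  ** P0@[41:41]
[42] read 'c'  n1⇒n1 ·f  ** P0@[42:42]
[43] read 'a'  n1⇒n7 ·f
[44] read 'b'  n7⇒n2 ·f
[45] read 'b'  n2⇒n13
[46] read 'b'  n13⇒n14
[47] read 'b'  n14⇒n15
[48] read 'c'  n15⇒n16  ** P0@[48:48]
[49] read 'c'  n16⇒n17  ** P0@[49:49],P3@[44:49]
[50] read 'c'  n17⇒n1 ·f  ** P0@[50:50]

Matches: [[4,4],[6,4],[8,4],[10,4],[17,0],[17,5],[17,7],[26,2],[31,4],[33,4],[34,0],[34,5],[34,6],[35,0],[39,0],[39,5],[39,7],[40,0],[41,0],[42,0],[48,0],[49,0],[49,3],[50,0]]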